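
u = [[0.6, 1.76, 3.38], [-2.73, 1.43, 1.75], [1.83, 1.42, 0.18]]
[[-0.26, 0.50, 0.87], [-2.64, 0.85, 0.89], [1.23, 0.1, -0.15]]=u @ [[0.8, -0.15, -0.14], [-0.15, 0.26, 0.04], [-0.14, 0.04, 0.26]]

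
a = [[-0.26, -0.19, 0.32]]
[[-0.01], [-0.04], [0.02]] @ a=[[0.00, 0.00, -0.00], [0.01, 0.01, -0.01], [-0.01, -0.0, 0.01]]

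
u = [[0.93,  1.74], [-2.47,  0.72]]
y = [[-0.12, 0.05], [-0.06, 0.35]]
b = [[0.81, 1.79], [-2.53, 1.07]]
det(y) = -0.04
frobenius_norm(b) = 3.38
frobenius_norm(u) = 3.24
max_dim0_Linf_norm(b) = 2.53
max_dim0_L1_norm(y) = 0.4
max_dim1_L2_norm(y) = 0.36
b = u + y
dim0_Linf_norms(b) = [2.53, 1.79]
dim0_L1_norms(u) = [3.4, 2.46]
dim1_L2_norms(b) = [1.96, 2.75]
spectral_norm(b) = 2.75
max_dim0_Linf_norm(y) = 0.35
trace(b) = 1.88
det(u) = 4.97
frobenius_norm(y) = 0.38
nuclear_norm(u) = 4.52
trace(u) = 1.65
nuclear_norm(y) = 0.47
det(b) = 5.40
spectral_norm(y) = 0.36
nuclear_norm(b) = 4.71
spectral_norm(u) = 2.64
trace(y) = 0.23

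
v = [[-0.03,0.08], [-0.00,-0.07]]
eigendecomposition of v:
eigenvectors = [[1.0, -0.89], [0.0, 0.45]]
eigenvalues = [-0.03, -0.07]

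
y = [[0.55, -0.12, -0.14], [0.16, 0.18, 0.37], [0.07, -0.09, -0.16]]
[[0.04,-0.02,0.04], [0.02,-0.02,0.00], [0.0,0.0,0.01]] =y@[[0.07, -0.06, 0.07], [-0.04, -0.09, -0.02], [0.04, 0.01, -0.01]]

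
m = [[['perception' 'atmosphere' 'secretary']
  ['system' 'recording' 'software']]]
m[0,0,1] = 'atmosphere'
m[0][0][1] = 'atmosphere'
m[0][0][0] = 'perception'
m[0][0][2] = 'secretary'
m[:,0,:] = [['perception', 'atmosphere', 'secretary']]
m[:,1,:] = [['system', 'recording', 'software']]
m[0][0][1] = 'atmosphere'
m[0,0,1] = 'atmosphere'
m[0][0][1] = 'atmosphere'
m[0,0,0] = 'perception'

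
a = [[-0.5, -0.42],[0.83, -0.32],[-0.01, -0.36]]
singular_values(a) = [0.97, 0.64]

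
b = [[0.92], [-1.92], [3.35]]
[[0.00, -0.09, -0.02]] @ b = [[0.11]]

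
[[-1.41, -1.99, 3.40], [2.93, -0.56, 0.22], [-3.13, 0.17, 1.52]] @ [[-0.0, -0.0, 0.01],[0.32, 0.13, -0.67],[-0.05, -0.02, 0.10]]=[[-0.81, -0.33, 1.66],[-0.19, -0.08, 0.43],[-0.02, -0.01, 0.01]]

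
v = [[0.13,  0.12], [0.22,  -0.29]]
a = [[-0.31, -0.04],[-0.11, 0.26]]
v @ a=[[-0.05, 0.03], [-0.04, -0.08]]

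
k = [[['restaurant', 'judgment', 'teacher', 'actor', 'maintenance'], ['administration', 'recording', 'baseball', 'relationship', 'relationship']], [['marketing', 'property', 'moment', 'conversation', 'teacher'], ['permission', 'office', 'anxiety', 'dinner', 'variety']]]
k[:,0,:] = [['restaurant', 'judgment', 'teacher', 'actor', 'maintenance'], ['marketing', 'property', 'moment', 'conversation', 'teacher']]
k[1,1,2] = 'anxiety'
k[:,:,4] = [['maintenance', 'relationship'], ['teacher', 'variety']]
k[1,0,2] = 'moment'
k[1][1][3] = 'dinner'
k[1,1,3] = 'dinner'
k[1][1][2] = 'anxiety'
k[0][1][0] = 'administration'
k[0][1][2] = 'baseball'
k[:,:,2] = [['teacher', 'baseball'], ['moment', 'anxiety']]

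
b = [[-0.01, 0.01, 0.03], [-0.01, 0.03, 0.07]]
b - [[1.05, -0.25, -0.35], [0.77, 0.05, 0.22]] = [[-1.06, 0.26, 0.38], [-0.78, -0.02, -0.15]]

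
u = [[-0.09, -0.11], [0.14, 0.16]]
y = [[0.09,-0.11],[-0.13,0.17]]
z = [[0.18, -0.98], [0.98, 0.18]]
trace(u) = 0.07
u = y @ z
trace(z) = 0.36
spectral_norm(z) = 1.00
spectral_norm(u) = 0.26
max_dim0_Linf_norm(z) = 0.98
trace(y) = 0.26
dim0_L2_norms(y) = [0.16, 0.2]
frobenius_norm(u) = 0.26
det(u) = 0.00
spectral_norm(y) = 0.26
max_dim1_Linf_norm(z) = 0.98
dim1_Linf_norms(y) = [0.11, 0.17]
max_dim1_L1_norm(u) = 0.3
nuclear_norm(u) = 0.26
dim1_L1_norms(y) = [0.2, 0.3]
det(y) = 0.00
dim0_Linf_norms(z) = [0.98, 0.98]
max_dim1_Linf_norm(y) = 0.17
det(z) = 0.99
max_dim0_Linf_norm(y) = 0.17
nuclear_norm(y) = 0.26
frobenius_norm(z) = 1.41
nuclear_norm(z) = 1.99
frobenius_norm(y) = 0.26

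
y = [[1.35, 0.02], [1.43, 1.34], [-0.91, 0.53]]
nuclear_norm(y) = 3.51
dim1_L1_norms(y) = [1.37, 2.77, 1.44]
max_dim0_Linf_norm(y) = 1.43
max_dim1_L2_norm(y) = 1.96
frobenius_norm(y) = 2.60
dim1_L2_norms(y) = [1.35, 1.96, 1.05]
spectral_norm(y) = 2.31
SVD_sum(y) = [[1.13, 0.51],[1.69, 0.76],[-0.56, -0.25]] + [[0.22, -0.49], [-0.26, 0.58], [-0.35, 0.78]]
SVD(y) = [[-0.54, 0.45], [-0.80, -0.54], [0.27, -0.72]] @ diag([2.3125652891321056, 1.1934998045669472]) @ [[-0.91, -0.41], [0.41, -0.91]]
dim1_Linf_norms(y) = [1.35, 1.43, 0.91]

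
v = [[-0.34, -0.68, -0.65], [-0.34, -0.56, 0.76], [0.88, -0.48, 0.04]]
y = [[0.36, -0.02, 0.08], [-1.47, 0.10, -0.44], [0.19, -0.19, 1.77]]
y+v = [[0.02,-0.7,-0.57], [-1.81,-0.46,0.32], [1.07,-0.67,1.81]]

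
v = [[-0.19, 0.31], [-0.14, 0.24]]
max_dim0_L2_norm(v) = 0.39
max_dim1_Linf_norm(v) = 0.31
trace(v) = 0.05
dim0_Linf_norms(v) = [0.19, 0.31]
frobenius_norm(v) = 0.46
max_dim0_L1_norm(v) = 0.55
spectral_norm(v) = 0.46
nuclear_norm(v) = 0.46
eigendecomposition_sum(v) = [[-0.07, 0.08], [-0.04, 0.04]] + [[-0.12, 0.23], [-0.10, 0.2]]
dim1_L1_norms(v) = [0.5, 0.38]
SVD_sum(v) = [[-0.19, 0.31], [-0.14, 0.24]] + [[-0.0, -0.0], [0.0, 0.0]]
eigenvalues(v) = [-0.03, 0.08]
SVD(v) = [[-0.79, -0.61], [-0.61, 0.79]] @ diag([0.4575771888873732, 0.004807931980502407]) @ [[0.52, -0.86], [0.86, 0.52]]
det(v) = -0.00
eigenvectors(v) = [[-0.89, -0.76], [-0.46, -0.65]]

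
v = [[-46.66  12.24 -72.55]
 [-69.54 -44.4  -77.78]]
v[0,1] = 12.24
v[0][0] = -46.66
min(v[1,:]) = -77.78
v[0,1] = 12.24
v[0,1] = 12.24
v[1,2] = -77.78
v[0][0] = -46.66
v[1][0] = -69.54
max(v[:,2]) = -72.55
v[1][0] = -69.54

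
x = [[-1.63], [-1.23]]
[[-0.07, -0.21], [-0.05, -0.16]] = x @ [[0.04, 0.13]]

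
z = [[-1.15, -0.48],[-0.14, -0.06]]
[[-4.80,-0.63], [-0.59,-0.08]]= z@[[3.89, 0.45],[0.68, 0.24]]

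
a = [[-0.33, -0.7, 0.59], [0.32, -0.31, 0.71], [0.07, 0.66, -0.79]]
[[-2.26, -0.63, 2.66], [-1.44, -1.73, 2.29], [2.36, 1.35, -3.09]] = a @ [[1.92, -1.94, 0.74],[-0.19, 0.8, -2.72],[-2.98, -1.21, 1.70]]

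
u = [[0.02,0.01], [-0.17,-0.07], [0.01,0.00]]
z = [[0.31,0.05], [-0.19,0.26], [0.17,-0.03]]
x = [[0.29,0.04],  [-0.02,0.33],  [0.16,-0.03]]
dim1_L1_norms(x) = [0.33, 0.35, 0.19]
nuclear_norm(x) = 0.67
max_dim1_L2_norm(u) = 0.18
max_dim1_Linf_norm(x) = 0.33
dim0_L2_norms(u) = [0.17, 0.07]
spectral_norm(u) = 0.19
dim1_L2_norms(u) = [0.02, 0.18, 0.01]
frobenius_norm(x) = 0.47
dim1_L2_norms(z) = [0.31, 0.32, 0.17]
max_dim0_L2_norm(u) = 0.17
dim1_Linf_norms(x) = [0.29, 0.33, 0.16]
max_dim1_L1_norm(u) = 0.24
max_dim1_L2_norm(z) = 0.32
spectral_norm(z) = 0.42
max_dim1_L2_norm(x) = 0.33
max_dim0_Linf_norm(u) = 0.17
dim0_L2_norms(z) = [0.4, 0.27]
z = x + u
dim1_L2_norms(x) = [0.29, 0.33, 0.16]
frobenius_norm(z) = 0.48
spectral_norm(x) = 0.33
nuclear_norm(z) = 0.66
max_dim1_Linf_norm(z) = 0.31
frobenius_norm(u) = 0.19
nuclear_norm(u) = 0.19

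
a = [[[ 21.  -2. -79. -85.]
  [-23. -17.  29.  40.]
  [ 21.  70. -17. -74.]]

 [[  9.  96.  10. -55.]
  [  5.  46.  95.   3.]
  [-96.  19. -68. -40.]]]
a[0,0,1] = -2.0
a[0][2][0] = 21.0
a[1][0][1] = 96.0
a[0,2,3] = -74.0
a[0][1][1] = -17.0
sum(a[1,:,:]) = 24.0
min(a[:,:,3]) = -85.0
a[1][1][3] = 3.0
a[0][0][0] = 21.0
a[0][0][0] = 21.0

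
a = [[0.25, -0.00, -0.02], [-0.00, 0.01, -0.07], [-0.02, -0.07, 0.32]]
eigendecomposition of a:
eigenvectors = [[-0.98,-0.21,-0.02], [0.06,-0.2,-0.98], [-0.21,0.96,-0.21]]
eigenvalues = [0.25, 0.34, -0.01]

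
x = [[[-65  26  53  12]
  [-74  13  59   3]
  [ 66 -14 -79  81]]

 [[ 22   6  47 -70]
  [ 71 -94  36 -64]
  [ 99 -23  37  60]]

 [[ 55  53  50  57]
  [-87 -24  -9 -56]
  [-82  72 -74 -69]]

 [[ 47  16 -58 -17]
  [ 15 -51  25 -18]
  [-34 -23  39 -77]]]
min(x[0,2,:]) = -79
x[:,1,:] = [[-74, 13, 59, 3], [71, -94, 36, -64], [-87, -24, -9, -56], [15, -51, 25, -18]]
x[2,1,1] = -24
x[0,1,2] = 59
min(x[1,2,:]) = -23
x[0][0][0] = -65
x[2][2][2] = -74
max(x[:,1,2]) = 59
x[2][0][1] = 53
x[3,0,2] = -58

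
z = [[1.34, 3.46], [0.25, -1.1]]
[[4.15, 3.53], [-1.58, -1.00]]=z @[[-0.39, 0.18], [1.35, 0.95]]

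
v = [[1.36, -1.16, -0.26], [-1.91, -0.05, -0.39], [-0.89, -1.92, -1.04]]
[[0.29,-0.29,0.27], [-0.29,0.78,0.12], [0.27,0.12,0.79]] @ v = [[0.71, -0.84, -0.24], [-1.99, 0.07, -0.35], [-0.57, -1.84, -0.94]]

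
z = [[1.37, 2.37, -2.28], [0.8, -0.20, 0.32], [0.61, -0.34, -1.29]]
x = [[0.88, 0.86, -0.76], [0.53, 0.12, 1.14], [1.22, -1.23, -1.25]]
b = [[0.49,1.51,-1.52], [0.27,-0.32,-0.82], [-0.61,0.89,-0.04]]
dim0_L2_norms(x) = [1.59, 1.51, 1.85]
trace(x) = -0.25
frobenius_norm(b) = 2.62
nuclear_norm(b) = 3.88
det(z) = 3.75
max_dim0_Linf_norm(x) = 1.25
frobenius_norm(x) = 2.87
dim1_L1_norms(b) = [3.52, 1.41, 1.54]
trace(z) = -0.12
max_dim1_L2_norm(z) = 3.56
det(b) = 1.07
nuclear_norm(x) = 4.75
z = b + x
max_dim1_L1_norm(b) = 3.52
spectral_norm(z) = 3.67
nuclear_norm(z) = 5.72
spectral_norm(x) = 2.27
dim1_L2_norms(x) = [1.45, 1.26, 2.14]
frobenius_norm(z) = 3.95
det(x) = 3.47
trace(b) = 0.13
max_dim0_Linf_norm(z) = 2.37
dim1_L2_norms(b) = [2.2, 0.92, 1.08]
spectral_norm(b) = 2.30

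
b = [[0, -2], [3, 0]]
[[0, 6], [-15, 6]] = b@[[-5, 2], [0, -3]]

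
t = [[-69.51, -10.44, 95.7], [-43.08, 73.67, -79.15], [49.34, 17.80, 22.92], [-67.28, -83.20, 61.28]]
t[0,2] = 95.7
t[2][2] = 22.92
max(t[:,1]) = 73.67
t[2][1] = 17.8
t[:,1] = [-10.44, 73.67, 17.8, -83.2]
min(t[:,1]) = -83.2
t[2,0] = 49.34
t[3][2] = 61.28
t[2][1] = 17.8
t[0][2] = 95.7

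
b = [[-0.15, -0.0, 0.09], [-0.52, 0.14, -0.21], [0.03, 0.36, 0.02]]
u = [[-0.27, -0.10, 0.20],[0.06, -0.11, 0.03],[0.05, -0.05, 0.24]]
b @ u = [[0.04, 0.01, -0.01], [0.14, 0.05, -0.15], [0.01, -0.04, 0.02]]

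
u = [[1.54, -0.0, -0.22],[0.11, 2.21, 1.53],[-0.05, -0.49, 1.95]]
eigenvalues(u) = [(1.54+0j), (2.08+0.85j), (2.08-0.85j)]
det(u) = 7.78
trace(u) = 5.70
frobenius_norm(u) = 3.70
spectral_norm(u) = 2.85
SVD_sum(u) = [[0.0,  -0.11,  -0.14], [-0.02,  1.61,  2.01], [-0.01,  0.76,  0.95]] + [[0.26,0.51,-0.41],[0.28,0.55,-0.44],[-0.56,-1.09,0.87]] + [[1.28, -0.39, 0.33], [-0.15, 0.05, -0.04], [0.52, -0.16, 0.13]]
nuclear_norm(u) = 6.17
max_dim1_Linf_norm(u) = 2.21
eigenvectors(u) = [[(0.99+0j), (0.08+0.07j), (0.08-0.07j)], [(-0.12+0j), -0.87+0.00j, (-0.87-0j)], [(-0.02+0j), 0.07-0.48j, 0.07+0.48j]]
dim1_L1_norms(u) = [1.76, 3.85, 2.49]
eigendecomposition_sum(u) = [[1.57+0.00j, (0.17+0j), 0.23+0.00j], [(-0.19-0j), -0.02-0.00j, (-0.03+0j)], [-0.03-0.00j, (-0-0j), -0.00+0.00j]] + [[-0.01-0.01j, -0.08-0.12j, -0.22+0.11j], [(0.15-0j), 1.11+0.28j, (0.78-1.86j)], [-0.01+0.08j, (-0.24+0.6j), (0.98+0.58j)]] + [[(-0.01+0.01j), -0.08+0.12j, -0.22-0.11j], [0.15+0.00j, 1.11-0.28j, 0.78+1.86j], [-0.01-0.08j, (-0.24-0.6j), (0.98-0.58j)]]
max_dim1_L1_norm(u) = 3.85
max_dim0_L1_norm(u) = 3.7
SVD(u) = [[-0.06,0.38,-0.92], [0.9,0.42,0.11], [0.43,-0.82,-0.37]] @ diag([2.8534424797651154, 1.8234772703006161, 1.4949905214980193]) @ [[-0.01, 0.63, 0.78], [0.37, 0.73, -0.58], [-0.93, 0.29, -0.24]]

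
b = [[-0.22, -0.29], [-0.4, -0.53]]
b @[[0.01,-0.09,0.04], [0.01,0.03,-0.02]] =[[-0.01,  0.01,  -0.00], [-0.01,  0.02,  -0.01]]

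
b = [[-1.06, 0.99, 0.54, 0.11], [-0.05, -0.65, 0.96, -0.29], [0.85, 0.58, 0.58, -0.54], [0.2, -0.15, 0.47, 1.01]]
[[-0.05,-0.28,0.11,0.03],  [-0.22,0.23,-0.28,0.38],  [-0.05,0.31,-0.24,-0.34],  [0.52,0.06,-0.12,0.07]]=b @[[0.19,0.26,-0.15,-0.27], [0.1,-0.09,0.08,-0.34], [-0.00,0.17,-0.24,0.15], [0.49,-0.08,0.03,-0.00]]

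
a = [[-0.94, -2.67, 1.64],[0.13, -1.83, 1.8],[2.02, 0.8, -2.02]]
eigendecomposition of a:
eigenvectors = [[(-0.36-0.46j), (-0.36+0.46j), -0.63+0.00j], [(-0.46+0.29j), (-0.46-0.29j), -0.42+0.00j], [(-0.59+0j), (-0.59-0j), 0.66+0.00j]]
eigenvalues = [(-0.17+1.18j), (-0.17-1.18j), (-4.45+0j)]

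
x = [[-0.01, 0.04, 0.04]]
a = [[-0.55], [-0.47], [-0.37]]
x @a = [[-0.03]]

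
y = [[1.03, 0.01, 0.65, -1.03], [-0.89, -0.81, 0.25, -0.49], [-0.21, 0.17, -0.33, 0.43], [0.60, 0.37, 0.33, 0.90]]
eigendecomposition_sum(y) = [[0.52+0.43j, (-0+0.22j), (0.34+0.36j), -0.52+0.77j],[-0.41-0.03j, (-0.08-0.11j), (-0.29-0.06j), (-0.02-0.57j)],[(-0.11-0.13j), (0.01-0.06j), (-0.07-0.1j), 0.16-0.18j],[(0.29-0.27j), (0.13+0.02j), (0.24-0.17j), 0.41+0.37j]] + [[0.52-0.43j, -0.00-0.22j, 0.34-0.36j, -0.52-0.77j], [-0.41+0.03j, (-0.08+0.11j), -0.29+0.06j, -0.02+0.57j], [-0.11+0.13j, 0.01+0.06j, -0.07+0.10j, (0.16+0.18j)], [(0.29+0.27j), (0.13-0.02j), 0.24+0.17j, 0.41-0.37j]] + [[-0.00-0.00j, (-0-0j), (-0-0j), -0.00-0.00j], [0j, 0.00+0.00j, 0.01+0.00j, 0j], [0.00+0.00j, 0j, 0j, 0j], [(-0-0j), -0.00-0.00j, (-0-0j), -0.00-0.00j]] + [[0j, 0.01+0.00j, -0.02+0.00j, (0.01+0j)],[(-0.08-0j), -0.65-0.00j, 0.83-0.00j, (-0.45-0j)],[(0.02+0j), 0.15+0.00j, -0.19+0.00j, (0.1+0j)],[0.01+0.00j, (0.11+0j), -0.14+0.00j, (0.08+0j)]]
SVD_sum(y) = [[1.22,0.28,0.56,-0.6], [-0.48,-0.11,-0.22,0.23], [-0.35,-0.08,-0.16,0.17], [0.26,0.06,0.12,-0.13]] + [[-0.19, -0.27, 0.08, -0.44], [-0.39, -0.54, 0.17, -0.89], [0.14, 0.19, -0.06, 0.32], [0.36, 0.50, -0.16, 0.83]] + [[-0.00, -0.0, 0.01, 0.0], [-0.02, -0.16, 0.30, 0.16], [0.01, 0.06, -0.11, -0.06], [-0.03, -0.2, 0.37, 0.2]] + [[-0.0, 0.0, 0.0, -0.00], [-0.00, 0.0, 0.00, -0.0], [-0.0, 0.0, 0.00, -0.00], [-0.00, 0.0, 0.0, -0.00]]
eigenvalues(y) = [(0.78+0.58j), (0.78-0.58j), 0j, (-0.77+0j)]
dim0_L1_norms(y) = [2.73, 1.36, 1.56, 2.85]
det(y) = -0.00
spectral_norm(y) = 1.70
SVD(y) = [[-0.88, -0.33, -0.02, -0.34],[0.35, -0.67, -0.62, -0.23],[0.26, 0.24, 0.22, -0.91],[-0.19, 0.62, -0.75, -0.08]] @ diag([1.6968695780567973, 1.6802668903495337, 0.6124809973938866, 0.00195961522865823]) @ [[-0.82, -0.19, -0.37, 0.4], [0.35, 0.48, -0.15, 0.79], [0.06, 0.42, -0.79, -0.43], [0.46, -0.75, -0.45, 0.17]]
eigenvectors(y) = [[(0.75+0j), 0.75-0.00j, (-0.46+0j), -0.02+0.00j], [(-0.37+0.27j), (-0.37-0.27j), (0.74+0j), (0.96+0j)], [(-0.19-0.03j), -0.19+0.03j, (0.45+0j), -0.22+0.00j], [0.06-0.44j, 0.06+0.44j, -0.17+0.00j, (-0.16+0j)]]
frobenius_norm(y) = 2.47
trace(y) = 0.79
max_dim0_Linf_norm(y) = 1.03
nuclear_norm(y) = 3.99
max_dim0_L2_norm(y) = 1.52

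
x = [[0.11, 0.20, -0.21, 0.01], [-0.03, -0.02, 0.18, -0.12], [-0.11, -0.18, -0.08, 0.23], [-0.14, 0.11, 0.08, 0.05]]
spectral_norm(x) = 0.36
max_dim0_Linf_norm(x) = 0.23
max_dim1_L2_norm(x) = 0.32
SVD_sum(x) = [[0.14,0.2,-0.13,-0.08], [-0.04,-0.05,0.04,0.02], [-0.10,-0.14,0.1,0.06], [-0.02,-0.03,0.02,0.01]] + [[-0.00, -0.02, -0.08, 0.08], [0.01, 0.04, 0.15, -0.14], [-0.01, -0.05, -0.18, 0.17], [0.0, 0.01, 0.03, -0.03]] + [[-0.02, 0.02, 0.01, 0.01], [0.0, -0.00, -0.00, -0.00], [-0.01, 0.01, 0.0, 0.00], [-0.12, 0.13, 0.03, 0.07]] + [[-0.00,  -0.00,  -0.0,  -0.00],[-0.00,  -0.0,  -0.0,  -0.0],[-0.00,  -0.00,  -0.00,  -0.0],[0.0,  0.00,  0.00,  0.00]]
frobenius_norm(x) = 0.54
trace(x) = 0.06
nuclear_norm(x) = 0.91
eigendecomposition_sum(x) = [[(0.11-0j), 0.08-0.00j, (-0.05+0j), (-0.1+0j)],[(-0.03+0j), (-0.02+0j), 0.01-0.00j, 0.02-0.00j],[-0.11+0.00j, (-0.08+0j), (0.05-0j), 0.10-0.00j],[(-0.13+0j), -0.09+0.00j, 0.06-0.00j, (0.11-0j)]] + [[(-0-0j), (-0+0j), (-0+0j), -0j], [(-0-0j), (-0+0j), -0.00+0.00j, -0j], [-0.00-0.00j, (-0+0j), (-0+0j), 0.00-0.00j], [-0.00-0.00j, (-0+0j), -0.00+0.00j, 0.00-0.00j]] + [[-0.00+0.00j,0.06-0.12j,-0.08-0.07j,(0.05+0.09j)],[(-0-0j),-0.00+0.11j,0.08+0.02j,(-0.07-0.04j)],[0j,(-0.05-0.07j),(-0.07+0.03j),0.07-0.00j],[(-0+0j),0.10-0.01j,0.01-0.08j,-0.03+0.07j]] + [[(-0-0j), 0.06+0.12j, (-0.08+0.07j), (0.05-0.09j)],[-0.00+0.00j, (-0-0.11j), 0.08-0.02j, (-0.07+0.04j)],[0.00-0.00j, -0.05+0.07j, -0.07-0.03j, 0.07+0.00j],[-0.00-0.00j, (0.1+0.01j), 0.01+0.08j, -0.03-0.07j]]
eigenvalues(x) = [(0.26+0j), (-0+0j), (-0.1+0.21j), (-0.1-0.21j)]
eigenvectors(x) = [[0.54+0.00j, -0.62+0.00j, (0.61+0j), 0.61-0.00j], [-0.13+0.00j, (-0.15+0j), (-0.44+0.24j), -0.44-0.24j], [-0.54+0.00j, -0.50+0.00j, (0.19-0.36j), (0.19+0.36j)], [-0.64+0.00j, (-0.58+0j), 0.26+0.38j, 0.26-0.38j]]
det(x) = -0.00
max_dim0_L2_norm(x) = 0.3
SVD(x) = [[-0.79, 0.34, 0.17, 0.48], [0.22, -0.59, -0.02, 0.77], [0.56, 0.72, 0.05, 0.4], [0.11, -0.11, 0.98, -0.09]] @ diag([0.36206326655204885, 0.34501138645472534, 0.1966551781633958, 0.0020186955617688346]) @ [[-0.47, -0.69, 0.47, 0.28], [-0.03, -0.18, -0.71, 0.68], [-0.63, 0.68, 0.17, 0.34], [-0.62, -0.15, -0.5, -0.59]]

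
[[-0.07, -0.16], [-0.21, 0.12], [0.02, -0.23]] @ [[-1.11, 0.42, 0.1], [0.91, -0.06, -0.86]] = [[-0.07,-0.02,0.13], [0.34,-0.1,-0.12], [-0.23,0.02,0.20]]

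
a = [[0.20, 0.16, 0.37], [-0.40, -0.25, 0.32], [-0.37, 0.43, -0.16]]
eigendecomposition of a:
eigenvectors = [[0.64+0.00j, 0.64-0.00j, -0.14+0.00j], [-0.06+0.49j, -0.06-0.49j, -0.76+0.00j], [(0.01+0.59j), 0.01-0.59j, (0.63+0j)]]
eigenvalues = [(0.19+0.46j), (0.19-0.46j), (-0.59+0j)]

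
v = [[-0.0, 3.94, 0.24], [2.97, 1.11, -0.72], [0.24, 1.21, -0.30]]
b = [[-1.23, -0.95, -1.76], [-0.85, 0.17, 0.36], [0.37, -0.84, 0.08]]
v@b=[[-3.26, 0.47, 1.44], [-4.86, -2.03, -4.89], [-1.43, 0.23, -0.01]]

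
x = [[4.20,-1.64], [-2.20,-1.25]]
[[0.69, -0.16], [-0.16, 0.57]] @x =[[3.25, -0.93],[-1.93, -0.45]]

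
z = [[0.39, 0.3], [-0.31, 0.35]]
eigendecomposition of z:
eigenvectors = [[(-0.05-0.7j), -0.05+0.70j], [(0.71+0j), (0.71-0j)]]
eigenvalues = [(0.37+0.3j), (0.37-0.3j)]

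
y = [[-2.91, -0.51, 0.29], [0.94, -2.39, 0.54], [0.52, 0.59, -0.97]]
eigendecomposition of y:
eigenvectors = [[(0.05+0j), (0.24-0.6j), 0.24+0.60j], [0.33+0.00j, (-0.73+0j), (-0.73-0j)], [0.94+0.00j, (0.1+0.21j), 0.10-0.21j]]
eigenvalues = [(-0.73+0j), (-2.77+0.62j), (-2.77-0.62j)]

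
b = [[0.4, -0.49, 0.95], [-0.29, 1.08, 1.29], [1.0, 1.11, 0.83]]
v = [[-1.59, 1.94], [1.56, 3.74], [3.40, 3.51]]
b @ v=[[1.83, 2.28], [6.53, 8.0], [2.96, 9.00]]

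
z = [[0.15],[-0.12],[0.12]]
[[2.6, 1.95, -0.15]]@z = [[0.14]]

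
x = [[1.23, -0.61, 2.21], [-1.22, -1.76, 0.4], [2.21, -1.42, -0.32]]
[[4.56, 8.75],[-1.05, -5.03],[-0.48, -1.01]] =x @ [[0.51, 1.7],[0.69, 2.52],[1.97, 3.71]]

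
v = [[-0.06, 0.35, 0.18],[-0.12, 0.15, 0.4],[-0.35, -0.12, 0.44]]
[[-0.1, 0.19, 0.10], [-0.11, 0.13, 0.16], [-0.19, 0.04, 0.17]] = v @[[0.49,  -0.16,  -0.08], [-0.16,  0.47,  0.1], [-0.08,  0.10,  0.35]]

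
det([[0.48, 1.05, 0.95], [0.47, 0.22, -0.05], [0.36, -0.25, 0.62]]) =-0.452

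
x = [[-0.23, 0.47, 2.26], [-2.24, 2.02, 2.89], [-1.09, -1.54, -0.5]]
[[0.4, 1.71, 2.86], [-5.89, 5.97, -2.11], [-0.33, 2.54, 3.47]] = x @ [[2.16,  -2.17,  0.56], [-1.55,  -0.31,  -3.3], [0.72,  0.60,  2.01]]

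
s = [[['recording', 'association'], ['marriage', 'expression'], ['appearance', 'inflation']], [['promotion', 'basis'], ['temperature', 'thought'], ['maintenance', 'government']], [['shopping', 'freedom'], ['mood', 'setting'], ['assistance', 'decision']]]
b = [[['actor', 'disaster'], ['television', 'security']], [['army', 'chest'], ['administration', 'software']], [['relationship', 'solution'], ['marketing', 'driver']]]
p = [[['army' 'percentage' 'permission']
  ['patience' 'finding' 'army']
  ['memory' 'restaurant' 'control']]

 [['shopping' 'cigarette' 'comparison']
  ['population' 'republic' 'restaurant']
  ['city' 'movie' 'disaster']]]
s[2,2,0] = 'assistance'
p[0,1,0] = 'patience'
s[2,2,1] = 'decision'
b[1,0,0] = 'army'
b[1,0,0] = 'army'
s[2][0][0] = 'shopping'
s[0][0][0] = 'recording'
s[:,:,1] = [['association', 'expression', 'inflation'], ['basis', 'thought', 'government'], ['freedom', 'setting', 'decision']]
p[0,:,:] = [['army', 'percentage', 'permission'], ['patience', 'finding', 'army'], ['memory', 'restaurant', 'control']]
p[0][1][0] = 'patience'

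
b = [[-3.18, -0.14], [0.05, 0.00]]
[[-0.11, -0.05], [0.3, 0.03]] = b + [[3.07, 0.09], [0.25, 0.03]]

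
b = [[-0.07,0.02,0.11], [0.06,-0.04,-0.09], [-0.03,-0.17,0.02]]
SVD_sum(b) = [[-0.02, 0.07, 0.04], [0.02, -0.08, -0.04], [0.03, -0.11, -0.06]] + [[-0.05,  -0.05,  0.07],  [0.04,  0.04,  -0.05],  [-0.06,  -0.06,  0.08]] + [[0.0, -0.0, 0.0], [0.0, -0.00, 0.0], [-0.0, 0.0, -0.00]]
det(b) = -0.00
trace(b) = -0.09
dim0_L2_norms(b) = [0.1, 0.18, 0.14]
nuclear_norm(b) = 0.35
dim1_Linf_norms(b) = [0.11, 0.09, 0.17]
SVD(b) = [[-0.48, 0.59, 0.65], [0.51, -0.42, 0.75], [0.72, 0.69, -0.1]] @ diag([0.1785033123371847, 0.17037134230586248, 0.0031895462925218662]) @ [[0.24, -0.85, -0.47], [-0.51, -0.52, 0.68], [0.83, -0.08, 0.56]]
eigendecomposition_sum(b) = [[-0.05,-0.08,0.05], [0.03,0.05,-0.03], [-0.06,-0.12,0.07]] + [[0.01, 0.01, -0.0], [-0.00, -0.0, 0.0], [0.01, 0.01, -0.0]] + [[-0.04,0.09,0.06], [0.03,-0.09,-0.06], [0.03,-0.06,-0.05]]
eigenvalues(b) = [0.07, 0.01, -0.17]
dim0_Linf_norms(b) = [0.07, 0.17, 0.11]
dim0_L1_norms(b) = [0.16, 0.23, 0.22]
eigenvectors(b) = [[0.56, -0.8, -0.64], [-0.32, 0.10, 0.62], [0.77, -0.59, 0.46]]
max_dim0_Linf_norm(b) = 0.17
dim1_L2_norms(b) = [0.13, 0.12, 0.17]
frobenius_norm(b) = 0.25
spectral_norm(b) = 0.18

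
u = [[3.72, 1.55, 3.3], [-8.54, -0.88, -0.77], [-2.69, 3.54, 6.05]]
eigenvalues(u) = [(-0.74+0j), (4.81+4.76j), (4.81-4.76j)]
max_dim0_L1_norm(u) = 14.95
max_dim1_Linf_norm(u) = 8.54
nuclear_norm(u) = 18.10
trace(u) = 8.89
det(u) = -33.95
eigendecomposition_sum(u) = [[(-0.02+0j), (-0.02-0j), (0.01-0j)], [-0.83+0.00j, (-0.54-0j), 0.34-0.00j], [0.42-0.00j, 0.28+0.00j, -0.17+0.00j]] + [[1.87+2.76j, (0.78-0.9j), (1.64-1.6j)], [-3.86-1.50j, (-0.17+1.47j), (-0.56+2.79j)], [-1.56+4.33j, (1.63+0.14j), 3.11+0.54j]] + [[(1.87-2.76j), 0.78+0.90j, (1.64+1.6j)], [(-3.86+1.5j), (-0.17-1.47j), -0.56-2.79j], [-1.56-4.33j, (1.63-0.14j), (3.11-0.54j)]]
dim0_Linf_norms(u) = [8.54, 3.54, 6.05]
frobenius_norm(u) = 12.56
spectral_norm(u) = 9.73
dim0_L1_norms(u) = [14.95, 5.97, 10.12]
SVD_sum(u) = [[4.12, 0.34, 0.43], [-8.54, -0.71, -0.89], [-1.73, -0.14, -0.18]] + [[-0.41, 1.52, 2.69], [-0.00, 0.01, 0.02], [-0.96, 3.55, 6.31]] + [[0.01, -0.31, 0.18], [0.0, -0.18, 0.1], [-0.0, 0.13, -0.08]]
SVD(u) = [[-0.43, -0.39, -0.81], [0.89, -0.0, -0.46], [0.18, -0.92, 0.35]] @ diag([9.725712305735051, 7.938336704674327, 0.4396936539160528]) @ [[-0.99, -0.08, -0.10], [0.13, -0.49, -0.86], [-0.02, 0.87, -0.49]]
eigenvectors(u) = [[(0.03+0j), 0.28-0.38j, 0.28+0.38j], [(0.89+0j), (-0.02+0.59j), -0.02-0.59j], [-0.45+0.00j, 0.65+0.00j, (0.65-0j)]]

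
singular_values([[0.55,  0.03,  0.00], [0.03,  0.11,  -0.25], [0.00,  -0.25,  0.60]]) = [0.71, 0.55, 0.0]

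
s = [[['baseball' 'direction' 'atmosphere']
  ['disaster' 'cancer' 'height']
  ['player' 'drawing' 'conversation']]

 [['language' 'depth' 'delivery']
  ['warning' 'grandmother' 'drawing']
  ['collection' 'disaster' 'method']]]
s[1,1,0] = 'warning'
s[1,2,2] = 'method'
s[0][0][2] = 'atmosphere'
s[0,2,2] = 'conversation'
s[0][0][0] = 'baseball'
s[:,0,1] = ['direction', 'depth']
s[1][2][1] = 'disaster'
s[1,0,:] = ['language', 'depth', 'delivery']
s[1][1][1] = 'grandmother'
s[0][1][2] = 'height'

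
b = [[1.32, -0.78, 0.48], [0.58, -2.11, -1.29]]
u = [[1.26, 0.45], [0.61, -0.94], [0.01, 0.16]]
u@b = [[1.92, -1.93, 0.02], [0.26, 1.51, 1.51], [0.11, -0.35, -0.20]]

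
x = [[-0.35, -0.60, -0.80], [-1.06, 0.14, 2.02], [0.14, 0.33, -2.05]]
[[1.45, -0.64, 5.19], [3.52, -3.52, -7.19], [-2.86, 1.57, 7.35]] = x@ [[-1.98, 2.35, -1.30],[-2.42, 0.42, -2.46],[0.87, -0.54, -4.07]]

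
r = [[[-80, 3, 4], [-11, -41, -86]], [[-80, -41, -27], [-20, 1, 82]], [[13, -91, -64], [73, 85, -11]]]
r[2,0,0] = 13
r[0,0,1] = 3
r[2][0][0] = 13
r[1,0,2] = -27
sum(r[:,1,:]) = 72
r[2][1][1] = 85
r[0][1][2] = -86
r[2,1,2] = -11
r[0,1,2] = -86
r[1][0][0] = -80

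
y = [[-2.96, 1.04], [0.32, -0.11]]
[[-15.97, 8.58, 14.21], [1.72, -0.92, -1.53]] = y@[[4.40, -2.17, -4.48], [-2.83, 2.07, 0.91]]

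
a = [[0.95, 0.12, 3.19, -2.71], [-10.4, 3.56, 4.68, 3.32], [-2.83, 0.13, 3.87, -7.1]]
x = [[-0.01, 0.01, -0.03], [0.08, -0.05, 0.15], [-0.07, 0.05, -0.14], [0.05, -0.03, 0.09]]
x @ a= [[-0.03, 0.03, -0.1, 0.27], [0.17, -0.15, 0.6, -1.45], [-0.19, 0.15, -0.53, 1.35], [0.1, -0.09, 0.37, -0.87]]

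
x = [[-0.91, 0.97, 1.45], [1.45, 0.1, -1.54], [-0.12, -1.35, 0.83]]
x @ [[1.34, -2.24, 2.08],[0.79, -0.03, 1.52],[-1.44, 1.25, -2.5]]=[[-2.54, 3.82, -4.04], [4.24, -5.18, 7.02], [-2.42, 1.35, -4.38]]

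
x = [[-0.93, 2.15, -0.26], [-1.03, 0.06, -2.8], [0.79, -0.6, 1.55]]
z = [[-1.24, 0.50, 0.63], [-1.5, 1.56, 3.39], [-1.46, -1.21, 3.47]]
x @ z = [[-1.69, 3.2, 5.80], [5.28, 2.97, -10.16], [-2.34, -2.42, 3.84]]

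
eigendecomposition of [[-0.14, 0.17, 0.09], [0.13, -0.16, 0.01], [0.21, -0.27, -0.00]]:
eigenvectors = [[-0.62, 0.73, -0.78], [0.39, 0.51, -0.60], [0.68, 0.44, -0.20]]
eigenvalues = [-0.35, 0.03, 0.01]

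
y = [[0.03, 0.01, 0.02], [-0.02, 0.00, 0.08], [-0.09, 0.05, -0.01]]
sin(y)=[[0.03, 0.01, 0.02], [-0.02, 0.0, 0.08], [-0.09, 0.05, -0.01]]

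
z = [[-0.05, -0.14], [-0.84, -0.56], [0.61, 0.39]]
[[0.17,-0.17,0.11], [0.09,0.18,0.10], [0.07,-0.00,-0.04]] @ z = [[0.20, 0.11],[-0.09, -0.07],[-0.03, -0.03]]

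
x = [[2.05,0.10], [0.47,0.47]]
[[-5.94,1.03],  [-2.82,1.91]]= x@[[-2.74, 0.32], [-3.25, 3.74]]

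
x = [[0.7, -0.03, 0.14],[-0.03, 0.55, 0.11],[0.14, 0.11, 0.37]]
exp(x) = [[2.03, -0.04, 0.24],[-0.04, 1.74, 0.17],[0.24, 0.17, 1.47]]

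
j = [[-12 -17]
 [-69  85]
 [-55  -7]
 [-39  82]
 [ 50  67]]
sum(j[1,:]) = 16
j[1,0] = -69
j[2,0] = -55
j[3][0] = -39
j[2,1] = -7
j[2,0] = -55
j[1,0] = -69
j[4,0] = 50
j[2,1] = -7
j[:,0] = [-12, -69, -55, -39, 50]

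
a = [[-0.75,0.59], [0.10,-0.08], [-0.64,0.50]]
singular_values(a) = [1.26, 0.0]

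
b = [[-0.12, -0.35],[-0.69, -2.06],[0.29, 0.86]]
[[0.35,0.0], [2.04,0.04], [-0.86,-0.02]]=b@[[-2.06, 1.43], [-0.30, -0.50]]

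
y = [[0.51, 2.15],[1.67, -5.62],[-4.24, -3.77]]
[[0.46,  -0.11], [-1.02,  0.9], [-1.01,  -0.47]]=y @ [[0.06, 0.2], [0.20, -0.10]]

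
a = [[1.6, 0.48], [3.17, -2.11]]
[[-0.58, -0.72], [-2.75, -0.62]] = a @[[-0.52,-0.37],[0.52,-0.26]]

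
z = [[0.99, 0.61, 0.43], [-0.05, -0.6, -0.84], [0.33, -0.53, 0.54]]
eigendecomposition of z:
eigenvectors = [[-0.63, 0.23, -0.35], [0.36, 0.5, 0.85], [-0.69, -0.83, 0.38]]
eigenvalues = [1.12, 0.77, -0.95]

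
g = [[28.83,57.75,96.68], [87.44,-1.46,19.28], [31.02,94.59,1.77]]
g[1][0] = 87.44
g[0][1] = 57.75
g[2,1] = 94.59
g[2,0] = 31.02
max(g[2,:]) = 94.59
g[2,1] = 94.59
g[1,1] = -1.46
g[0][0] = 28.83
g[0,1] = 57.75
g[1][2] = 19.28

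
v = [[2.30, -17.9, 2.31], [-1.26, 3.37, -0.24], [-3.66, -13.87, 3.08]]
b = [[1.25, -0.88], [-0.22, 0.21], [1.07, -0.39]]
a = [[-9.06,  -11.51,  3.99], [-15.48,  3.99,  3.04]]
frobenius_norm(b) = 1.93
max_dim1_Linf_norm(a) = 15.48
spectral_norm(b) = 1.91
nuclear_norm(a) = 30.68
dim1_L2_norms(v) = [18.19, 3.61, 14.67]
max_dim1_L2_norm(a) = 16.27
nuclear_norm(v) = 27.81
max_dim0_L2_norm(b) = 1.66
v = b @ a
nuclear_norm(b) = 2.16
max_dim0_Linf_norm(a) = 15.48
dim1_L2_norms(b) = [1.53, 0.3, 1.14]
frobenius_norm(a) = 22.25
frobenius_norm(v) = 23.65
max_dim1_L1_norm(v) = 22.51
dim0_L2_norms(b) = [1.66, 0.99]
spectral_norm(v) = 23.19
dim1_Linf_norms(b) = [1.25, 0.22, 1.07]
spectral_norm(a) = 18.85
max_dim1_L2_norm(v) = 18.19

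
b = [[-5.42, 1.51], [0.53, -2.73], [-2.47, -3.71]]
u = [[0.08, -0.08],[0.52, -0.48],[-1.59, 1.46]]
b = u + [[-5.50, 1.59], [0.01, -2.25], [-0.88, -5.17]]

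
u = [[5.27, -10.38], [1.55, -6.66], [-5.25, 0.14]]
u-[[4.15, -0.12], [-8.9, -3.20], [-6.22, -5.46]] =[[1.12, -10.26], [10.45, -3.46], [0.97, 5.6]]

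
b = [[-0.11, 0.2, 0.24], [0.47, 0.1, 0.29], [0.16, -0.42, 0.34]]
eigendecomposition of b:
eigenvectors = [[(-0.76+0j),  (0.35+0.08j),  (0.35-0.08j)], [0.47+0.00j,  0.67+0.00j,  0.67-0.00j], [0.45+0.00j,  (0.01+0.65j),  (0.01-0.65j)]]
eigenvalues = [(-0.38+0j), (0.35+0.34j), (0.35-0.34j)]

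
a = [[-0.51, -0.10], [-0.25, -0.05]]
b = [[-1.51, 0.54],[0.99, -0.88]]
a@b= [[0.67,-0.19], [0.33,-0.09]]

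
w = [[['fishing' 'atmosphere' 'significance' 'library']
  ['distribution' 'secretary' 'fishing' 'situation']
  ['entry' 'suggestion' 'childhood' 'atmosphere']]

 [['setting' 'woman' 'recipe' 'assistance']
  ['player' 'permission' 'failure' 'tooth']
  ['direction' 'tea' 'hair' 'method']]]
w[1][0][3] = 'assistance'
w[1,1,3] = 'tooth'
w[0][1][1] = 'secretary'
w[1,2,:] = ['direction', 'tea', 'hair', 'method']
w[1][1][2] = 'failure'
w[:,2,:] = [['entry', 'suggestion', 'childhood', 'atmosphere'], ['direction', 'tea', 'hair', 'method']]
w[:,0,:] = [['fishing', 'atmosphere', 'significance', 'library'], ['setting', 'woman', 'recipe', 'assistance']]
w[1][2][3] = 'method'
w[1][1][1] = 'permission'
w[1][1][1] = 'permission'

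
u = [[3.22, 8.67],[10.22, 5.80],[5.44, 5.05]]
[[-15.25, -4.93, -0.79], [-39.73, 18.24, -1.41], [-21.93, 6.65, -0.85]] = u @ [[-3.66,  2.67,  -0.11], [-0.40,  -1.56,  -0.05]]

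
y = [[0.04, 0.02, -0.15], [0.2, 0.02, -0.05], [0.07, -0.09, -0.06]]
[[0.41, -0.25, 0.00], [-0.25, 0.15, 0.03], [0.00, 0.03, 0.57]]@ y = [[-0.03, 0.0, -0.05],[0.02, -0.0, 0.03],[0.05, -0.05, -0.04]]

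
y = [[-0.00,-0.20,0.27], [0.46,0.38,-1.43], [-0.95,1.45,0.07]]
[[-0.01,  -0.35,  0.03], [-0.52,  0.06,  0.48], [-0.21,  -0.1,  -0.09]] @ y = [[-0.19, -0.09, 0.50], [-0.43, 0.82, -0.19], [0.04, -0.13, 0.08]]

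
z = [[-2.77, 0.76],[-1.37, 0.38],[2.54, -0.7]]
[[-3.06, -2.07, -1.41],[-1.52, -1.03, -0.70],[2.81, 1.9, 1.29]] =z@[[0.98, 0.68, 0.47], [-0.46, -0.25, -0.14]]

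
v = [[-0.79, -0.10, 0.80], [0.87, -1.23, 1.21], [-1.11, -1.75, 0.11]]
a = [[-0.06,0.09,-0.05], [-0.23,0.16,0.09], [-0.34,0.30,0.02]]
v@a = [[-0.2, 0.15, 0.05], [-0.18, 0.24, -0.13], [0.43, -0.35, -0.1]]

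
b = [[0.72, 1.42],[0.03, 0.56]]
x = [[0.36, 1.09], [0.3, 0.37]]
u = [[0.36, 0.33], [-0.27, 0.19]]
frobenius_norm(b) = 1.69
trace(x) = 0.73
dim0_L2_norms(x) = [0.47, 1.15]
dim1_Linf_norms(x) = [1.09, 0.37]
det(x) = -0.19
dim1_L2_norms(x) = [1.15, 0.48]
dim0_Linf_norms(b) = [0.72, 1.42]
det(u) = 0.16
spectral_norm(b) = 1.67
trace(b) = 1.28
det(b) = 0.36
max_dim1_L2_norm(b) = 1.59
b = u + x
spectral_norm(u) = 0.50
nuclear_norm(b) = 1.89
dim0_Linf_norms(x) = [0.36, 1.09]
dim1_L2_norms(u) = [0.49, 0.33]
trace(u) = 0.55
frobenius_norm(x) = 1.24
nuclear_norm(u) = 0.81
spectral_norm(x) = 1.23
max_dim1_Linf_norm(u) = 0.36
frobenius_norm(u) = 0.59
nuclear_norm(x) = 1.39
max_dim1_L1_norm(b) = 2.14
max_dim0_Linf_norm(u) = 0.36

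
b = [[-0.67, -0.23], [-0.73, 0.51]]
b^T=[[-0.67, -0.73],  [-0.23, 0.51]]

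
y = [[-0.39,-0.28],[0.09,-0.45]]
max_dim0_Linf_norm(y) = 0.45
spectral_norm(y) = 0.56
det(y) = 0.20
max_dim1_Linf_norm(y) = 0.45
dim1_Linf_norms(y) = [0.39, 0.45]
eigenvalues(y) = [(-0.42+0.16j), (-0.42-0.16j)]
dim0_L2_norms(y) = [0.4, 0.53]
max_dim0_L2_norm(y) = 0.53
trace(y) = -0.84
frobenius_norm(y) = 0.66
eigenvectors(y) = [[0.87+0.00j, (0.87-0j)], [(0.09-0.48j), 0.09+0.48j]]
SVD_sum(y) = [[-0.17,-0.38],[-0.15,-0.34]] + [[-0.22,0.1],[0.24,-0.11]]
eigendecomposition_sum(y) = [[-0.19+0.12j,(-0.14-0.38j)], [(0.04+0.12j),-0.22+0.04j]] + [[(-0.19-0.12j), -0.14+0.38j],[(0.04-0.12j), -0.22-0.04j]]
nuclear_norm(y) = 0.92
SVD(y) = [[0.74,0.67], [0.67,-0.74]] @ diag([0.558563287993002, 0.3593146995412891]) @ [[-0.41, -0.91], [-0.91, 0.41]]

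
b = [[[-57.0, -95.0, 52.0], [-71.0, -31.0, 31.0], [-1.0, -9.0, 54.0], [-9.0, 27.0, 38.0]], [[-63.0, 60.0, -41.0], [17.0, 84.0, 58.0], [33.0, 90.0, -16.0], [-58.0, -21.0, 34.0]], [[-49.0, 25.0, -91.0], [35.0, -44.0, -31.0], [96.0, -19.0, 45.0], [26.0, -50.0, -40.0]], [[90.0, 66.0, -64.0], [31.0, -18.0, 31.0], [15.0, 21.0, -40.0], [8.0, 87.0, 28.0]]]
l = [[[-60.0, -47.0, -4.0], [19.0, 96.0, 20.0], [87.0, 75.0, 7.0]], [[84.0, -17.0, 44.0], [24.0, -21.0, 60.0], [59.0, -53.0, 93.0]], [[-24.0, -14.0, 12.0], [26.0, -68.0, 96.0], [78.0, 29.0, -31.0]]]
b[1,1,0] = 17.0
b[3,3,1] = 87.0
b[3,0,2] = -64.0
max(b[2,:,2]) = 45.0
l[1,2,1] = -53.0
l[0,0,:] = [-60.0, -47.0, -4.0]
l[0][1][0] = 19.0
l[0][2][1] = 75.0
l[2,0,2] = 12.0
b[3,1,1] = -18.0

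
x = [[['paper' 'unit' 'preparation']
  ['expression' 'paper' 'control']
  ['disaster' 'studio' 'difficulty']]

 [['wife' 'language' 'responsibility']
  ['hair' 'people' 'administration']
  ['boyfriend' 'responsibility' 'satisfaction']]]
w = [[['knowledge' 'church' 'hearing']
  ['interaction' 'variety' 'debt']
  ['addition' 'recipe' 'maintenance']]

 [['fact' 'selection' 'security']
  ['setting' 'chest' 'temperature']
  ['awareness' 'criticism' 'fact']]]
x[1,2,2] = 'satisfaction'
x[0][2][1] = 'studio'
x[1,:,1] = ['language', 'people', 'responsibility']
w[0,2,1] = 'recipe'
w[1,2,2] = 'fact'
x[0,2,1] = 'studio'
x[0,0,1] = 'unit'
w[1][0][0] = 'fact'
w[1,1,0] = 'setting'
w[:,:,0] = [['knowledge', 'interaction', 'addition'], ['fact', 'setting', 'awareness']]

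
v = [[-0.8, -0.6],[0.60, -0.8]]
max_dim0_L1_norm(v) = 1.4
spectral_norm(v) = 1.00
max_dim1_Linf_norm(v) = 0.8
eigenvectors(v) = [[0.00+0.71j, 0.00-0.71j], [0.71+0.00j, (0.71-0j)]]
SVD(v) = [[-0.8, 0.60], [0.60, 0.8]] @ diag([1.0, 1.0]) @ [[1.00,0.00], [-0.0,-1.0]]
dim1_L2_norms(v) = [1.0, 1.0]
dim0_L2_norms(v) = [1.0, 1.0]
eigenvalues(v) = [(-0.8+0.6j), (-0.8-0.6j)]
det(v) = 1.00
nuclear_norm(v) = 2.00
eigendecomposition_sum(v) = [[(-0.4+0.3j), -0.30-0.40j], [(0.3+0.4j), (-0.4+0.3j)]] + [[(-0.4-0.3j), -0.30+0.40j], [(0.3-0.4j), (-0.4-0.3j)]]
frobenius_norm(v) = 1.41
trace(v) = -1.60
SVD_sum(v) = [[-0.80,0.00], [0.6,0.0]] + [[0.00, -0.6],[0.00, -0.8]]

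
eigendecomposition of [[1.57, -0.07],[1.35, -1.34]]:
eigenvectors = [[0.91, 0.02], [0.42, 1.0]]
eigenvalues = [1.54, -1.31]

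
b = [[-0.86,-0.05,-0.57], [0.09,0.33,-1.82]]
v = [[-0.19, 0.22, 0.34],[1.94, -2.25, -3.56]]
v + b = [[-1.05,  0.17,  -0.23], [2.03,  -1.92,  -5.38]]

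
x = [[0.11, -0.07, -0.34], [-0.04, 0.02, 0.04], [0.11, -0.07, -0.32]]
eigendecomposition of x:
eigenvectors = [[(0.74+0j),(-0.22+0.2j),-0.22-0.20j],[(0.01+0j),(-0.94+0j),(-0.94-0j)],[0.67+0.00j,0.13+0.07j,(0.13-0.07j)]]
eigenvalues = [(-0.2+0j), (0.01+0.01j), (0.01-0.01j)]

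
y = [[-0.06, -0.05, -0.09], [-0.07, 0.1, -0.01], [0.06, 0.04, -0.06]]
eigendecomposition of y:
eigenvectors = [[-0.70+0.00j, (-0.7-0j), -0.31+0.00j], [-0.25-0.08j, (-0.25+0.08j), (0.94+0j)], [(0.05+0.66j), (0.05-0.66j), (0.1+0j)]]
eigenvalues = [(-0.07+0.08j), (-0.07-0.08j), (0.12+0j)]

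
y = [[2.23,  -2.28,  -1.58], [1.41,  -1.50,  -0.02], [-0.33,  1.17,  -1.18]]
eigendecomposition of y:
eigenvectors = [[-0.84+0.00j, -0.84-0.00j, (0.1+0j)],  [-0.49+0.15j, (-0.49-0.15j), (-0.44+0j)],  [-0.11+0.14j, -0.11-0.14j, (0.89+0j)]]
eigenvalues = [(0.67+0.68j), (0.67-0.68j), (-1.79+0j)]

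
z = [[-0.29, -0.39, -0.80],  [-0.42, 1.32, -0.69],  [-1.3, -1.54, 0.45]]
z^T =[[-0.29, -0.42, -1.3],[-0.39, 1.32, -1.54],[-0.8, -0.69, 0.45]]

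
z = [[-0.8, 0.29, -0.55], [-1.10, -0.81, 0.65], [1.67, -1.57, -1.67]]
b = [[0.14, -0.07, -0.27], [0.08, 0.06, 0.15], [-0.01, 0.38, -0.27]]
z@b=[[-0.08,-0.14,0.41], [-0.23,0.28,0.00], [0.12,-0.85,-0.24]]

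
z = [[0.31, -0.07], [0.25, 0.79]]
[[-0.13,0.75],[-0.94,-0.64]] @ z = [[0.15, 0.6], [-0.45, -0.44]]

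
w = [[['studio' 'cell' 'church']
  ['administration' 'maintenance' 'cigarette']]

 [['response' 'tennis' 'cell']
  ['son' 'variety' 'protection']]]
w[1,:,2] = ['cell', 'protection']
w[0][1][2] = 'cigarette'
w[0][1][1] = 'maintenance'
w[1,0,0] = 'response'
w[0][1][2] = 'cigarette'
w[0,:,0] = ['studio', 'administration']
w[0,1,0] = 'administration'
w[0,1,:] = ['administration', 'maintenance', 'cigarette']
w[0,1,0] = 'administration'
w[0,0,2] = 'church'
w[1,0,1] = 'tennis'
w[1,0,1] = 'tennis'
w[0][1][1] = 'maintenance'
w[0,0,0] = 'studio'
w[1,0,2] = 'cell'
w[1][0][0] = 'response'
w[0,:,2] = ['church', 'cigarette']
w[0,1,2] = 'cigarette'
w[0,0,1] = 'cell'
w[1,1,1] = 'variety'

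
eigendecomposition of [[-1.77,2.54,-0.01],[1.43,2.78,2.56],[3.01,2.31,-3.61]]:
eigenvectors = [[(0.29+0.38j), (0.29-0.38j), -0.35+0.00j], [(-0.36-0.15j), (-0.36+0.15j), (-0.86+0j)], [0.78+0.00j, 0.78-0.00j, (-0.38+0j)]]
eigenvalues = [(-3.54+1.04j), (-3.54-1.04j), (4.48+0j)]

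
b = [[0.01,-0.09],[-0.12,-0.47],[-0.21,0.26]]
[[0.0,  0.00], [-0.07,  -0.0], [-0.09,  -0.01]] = b@[[0.47, 0.03],[0.03, 0.0]]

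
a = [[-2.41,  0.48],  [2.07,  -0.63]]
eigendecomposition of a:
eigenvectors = [[-0.73, -0.21], [0.68, -0.98]]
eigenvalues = [-2.86, -0.18]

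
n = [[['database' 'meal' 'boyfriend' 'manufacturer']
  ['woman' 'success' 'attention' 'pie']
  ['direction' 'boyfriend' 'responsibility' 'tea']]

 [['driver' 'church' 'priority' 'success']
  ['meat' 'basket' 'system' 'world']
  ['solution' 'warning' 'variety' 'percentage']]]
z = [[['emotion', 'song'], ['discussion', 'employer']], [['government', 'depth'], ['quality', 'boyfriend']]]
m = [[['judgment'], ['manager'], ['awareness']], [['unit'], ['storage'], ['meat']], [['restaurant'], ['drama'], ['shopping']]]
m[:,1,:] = [['manager'], ['storage'], ['drama']]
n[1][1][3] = 'world'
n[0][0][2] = 'boyfriend'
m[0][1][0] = 'manager'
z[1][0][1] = 'depth'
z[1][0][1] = 'depth'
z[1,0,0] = 'government'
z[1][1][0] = 'quality'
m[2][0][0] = 'restaurant'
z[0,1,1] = 'employer'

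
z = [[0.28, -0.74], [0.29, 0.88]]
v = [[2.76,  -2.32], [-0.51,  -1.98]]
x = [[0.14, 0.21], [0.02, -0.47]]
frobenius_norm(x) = 0.53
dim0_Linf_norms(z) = [0.29, 0.88]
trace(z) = 1.16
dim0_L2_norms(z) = [0.4, 1.15]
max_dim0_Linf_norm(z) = 0.88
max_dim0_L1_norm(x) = 0.68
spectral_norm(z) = 1.15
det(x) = -0.07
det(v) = -6.65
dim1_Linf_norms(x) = [0.21, 0.47]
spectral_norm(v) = 3.75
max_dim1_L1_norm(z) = 1.17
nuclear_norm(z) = 1.55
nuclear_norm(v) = 5.52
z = x @ v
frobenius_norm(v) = 4.14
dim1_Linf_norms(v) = [2.76, 1.98]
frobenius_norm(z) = 1.22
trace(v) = 0.78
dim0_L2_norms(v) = [2.81, 3.05]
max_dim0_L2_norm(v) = 3.05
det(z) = 0.46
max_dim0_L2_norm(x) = 0.51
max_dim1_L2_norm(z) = 0.93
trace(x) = -0.33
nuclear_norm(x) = 0.65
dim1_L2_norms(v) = [3.61, 2.04]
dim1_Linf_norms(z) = [0.74, 0.88]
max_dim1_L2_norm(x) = 0.47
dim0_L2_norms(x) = [0.14, 0.51]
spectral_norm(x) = 0.52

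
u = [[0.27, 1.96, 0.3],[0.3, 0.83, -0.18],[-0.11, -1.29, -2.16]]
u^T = [[0.27, 0.3, -0.11], [1.96, 0.83, -1.29], [0.30, -0.18, -2.16]]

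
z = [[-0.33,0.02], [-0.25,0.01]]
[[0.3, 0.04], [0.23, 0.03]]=z @ [[-0.97, -0.13], [-1.09, -0.15]]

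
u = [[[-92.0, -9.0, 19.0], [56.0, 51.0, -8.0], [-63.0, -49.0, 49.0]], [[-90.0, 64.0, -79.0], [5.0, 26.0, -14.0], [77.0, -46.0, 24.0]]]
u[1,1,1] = 26.0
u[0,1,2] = -8.0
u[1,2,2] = 24.0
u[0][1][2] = -8.0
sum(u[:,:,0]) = -107.0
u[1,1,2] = -14.0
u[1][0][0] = -90.0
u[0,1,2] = -8.0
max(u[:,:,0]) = 77.0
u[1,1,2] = -14.0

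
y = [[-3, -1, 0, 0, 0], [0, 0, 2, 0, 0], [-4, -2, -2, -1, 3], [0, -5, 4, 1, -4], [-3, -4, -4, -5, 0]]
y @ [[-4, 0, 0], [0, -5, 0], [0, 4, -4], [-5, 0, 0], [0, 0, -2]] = [[12, 5, 0], [0, 8, -8], [21, 2, 2], [-5, 41, -8], [37, 4, 16]]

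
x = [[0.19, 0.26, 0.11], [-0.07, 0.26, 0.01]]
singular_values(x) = [0.39, 0.19]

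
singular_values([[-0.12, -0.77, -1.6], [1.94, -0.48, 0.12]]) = [2.0, 1.78]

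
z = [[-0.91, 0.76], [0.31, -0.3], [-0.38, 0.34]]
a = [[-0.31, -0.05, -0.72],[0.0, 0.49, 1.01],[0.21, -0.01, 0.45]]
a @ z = [[0.54, -0.47], [-0.23, 0.2], [-0.37, 0.32]]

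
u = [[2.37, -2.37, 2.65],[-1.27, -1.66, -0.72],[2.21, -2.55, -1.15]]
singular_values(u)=[4.92, 2.9, 1.8]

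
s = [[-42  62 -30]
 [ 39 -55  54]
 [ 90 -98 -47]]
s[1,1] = -55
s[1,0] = 39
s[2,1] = -98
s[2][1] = -98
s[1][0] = 39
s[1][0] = 39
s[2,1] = -98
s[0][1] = 62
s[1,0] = 39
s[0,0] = -42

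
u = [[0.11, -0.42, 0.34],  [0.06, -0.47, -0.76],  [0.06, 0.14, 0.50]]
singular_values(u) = [1.03, 0.56, 0.05]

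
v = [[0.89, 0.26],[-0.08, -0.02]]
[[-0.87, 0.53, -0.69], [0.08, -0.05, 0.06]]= v @ [[-0.93, 0.62, -0.58], [-0.16, -0.10, -0.66]]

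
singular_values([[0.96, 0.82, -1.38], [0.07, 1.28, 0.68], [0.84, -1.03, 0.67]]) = [2.04, 1.56, 1.1]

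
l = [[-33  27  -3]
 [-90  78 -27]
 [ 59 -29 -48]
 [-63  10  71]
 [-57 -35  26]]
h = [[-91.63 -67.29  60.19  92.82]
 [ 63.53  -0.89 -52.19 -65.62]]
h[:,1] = [-67.29, -0.89]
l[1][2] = -27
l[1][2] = -27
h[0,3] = 92.82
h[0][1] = -67.29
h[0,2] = 60.19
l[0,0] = -33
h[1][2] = -52.19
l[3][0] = -63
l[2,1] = -29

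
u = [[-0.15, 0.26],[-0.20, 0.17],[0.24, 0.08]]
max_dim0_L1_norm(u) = 0.59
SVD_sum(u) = [[-0.22, 0.18],[-0.2, 0.17],[0.10, -0.08]] + [[0.07, 0.08], [-0.0, -0.0], [0.14, 0.16]]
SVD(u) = [[-0.69, -0.42], [-0.64, 0.0], [0.32, -0.91]] @ diag([0.4074101433191305, 0.23878227555806045]) @ [[0.76,-0.65], [-0.65,-0.76]]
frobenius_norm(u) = 0.47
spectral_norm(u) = 0.41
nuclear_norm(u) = 0.65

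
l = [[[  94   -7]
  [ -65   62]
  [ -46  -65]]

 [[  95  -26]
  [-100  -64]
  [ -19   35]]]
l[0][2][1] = -65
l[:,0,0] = [94, 95]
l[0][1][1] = 62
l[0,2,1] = -65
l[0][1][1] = 62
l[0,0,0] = 94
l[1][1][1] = -64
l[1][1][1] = -64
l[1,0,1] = -26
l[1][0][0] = 95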